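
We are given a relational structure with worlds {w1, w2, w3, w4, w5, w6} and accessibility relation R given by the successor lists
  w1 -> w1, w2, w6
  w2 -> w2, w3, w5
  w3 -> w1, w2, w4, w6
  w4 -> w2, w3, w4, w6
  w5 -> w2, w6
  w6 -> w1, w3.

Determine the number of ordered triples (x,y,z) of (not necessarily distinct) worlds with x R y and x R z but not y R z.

27

Enumerating: (w1,w2,w1), (w1,w2,w6), (w1,w6,w2), (w1,w6,w6), (w2,w3,w3), (w2,w3,w5), (w2,w5,w3), (w2,w5,w5), (w3,w1,w4), (w3,w2,w1), (w3,w2,w4), (w3,w2,w6), … and 15 more.
Total: 27.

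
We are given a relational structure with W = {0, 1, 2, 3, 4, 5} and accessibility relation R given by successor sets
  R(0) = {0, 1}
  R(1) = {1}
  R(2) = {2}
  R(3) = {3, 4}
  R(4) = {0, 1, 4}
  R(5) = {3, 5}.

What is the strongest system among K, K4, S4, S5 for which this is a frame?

Transitive (axiom 4): no — 3 R 4 and 4 R 0, but not 3 R 0.
Reflexive (axiom T): yes — every world is R-related to itself.
Euclidean (axiom 5): no — 4 R 1 and 4 R 0, but not 1 R 0.
So F validates K; K4 would additionally require R to be transitive. The strongest is K.

K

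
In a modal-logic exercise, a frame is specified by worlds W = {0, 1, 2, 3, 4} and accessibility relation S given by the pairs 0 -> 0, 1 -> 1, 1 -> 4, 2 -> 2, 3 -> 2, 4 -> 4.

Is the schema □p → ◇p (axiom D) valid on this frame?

The schema D characterises exactly the serial frames.
Serial: yes — every world has a successor (e.g. 0 S 0).

Yes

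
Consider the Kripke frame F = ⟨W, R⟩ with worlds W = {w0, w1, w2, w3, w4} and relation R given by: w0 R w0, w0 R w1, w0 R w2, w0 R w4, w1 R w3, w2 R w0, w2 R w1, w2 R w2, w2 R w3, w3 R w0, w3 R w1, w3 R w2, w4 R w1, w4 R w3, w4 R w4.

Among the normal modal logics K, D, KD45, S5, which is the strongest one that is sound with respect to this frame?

D

Serial (axiom D): yes — every world has a successor (e.g. w0 R w0).
Euclidean (axiom 5): no — w0 R w1 and w0 R w2, but not w1 R w2.
Transitive (axiom 4): no — w0 R w1 and w1 R w3, but not w0 R w3.
Reflexive (axiom T): no — w1 is not related to itself.
So F validates K, D; KD45 would additionally require R to be Euclidean and transitive. The strongest is D.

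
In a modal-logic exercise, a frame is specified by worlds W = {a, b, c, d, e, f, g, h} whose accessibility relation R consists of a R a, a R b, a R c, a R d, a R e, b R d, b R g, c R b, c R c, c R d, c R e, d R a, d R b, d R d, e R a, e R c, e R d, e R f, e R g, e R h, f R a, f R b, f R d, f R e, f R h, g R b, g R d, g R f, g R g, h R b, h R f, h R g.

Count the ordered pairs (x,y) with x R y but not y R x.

Enumerating: (a,b), (a,c), (c,b), (c,d), (e,d), (e,g), (e,h), (f,a), (f,b), (f,d), (g,d), (g,f), (h,b), (h,g).

14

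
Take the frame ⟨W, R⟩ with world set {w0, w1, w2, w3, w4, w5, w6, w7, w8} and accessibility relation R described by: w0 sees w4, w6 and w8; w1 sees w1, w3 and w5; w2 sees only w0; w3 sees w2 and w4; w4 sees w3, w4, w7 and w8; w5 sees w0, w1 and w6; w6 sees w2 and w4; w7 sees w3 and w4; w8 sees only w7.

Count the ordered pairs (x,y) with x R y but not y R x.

Enumerating: (w0,w4), (w0,w6), (w0,w8), (w1,w3), (w2,w0), (w3,w2), (w4,w8), (w5,w0), (w5,w6), (w6,w2), (w6,w4), (w7,w3), (w8,w7).

13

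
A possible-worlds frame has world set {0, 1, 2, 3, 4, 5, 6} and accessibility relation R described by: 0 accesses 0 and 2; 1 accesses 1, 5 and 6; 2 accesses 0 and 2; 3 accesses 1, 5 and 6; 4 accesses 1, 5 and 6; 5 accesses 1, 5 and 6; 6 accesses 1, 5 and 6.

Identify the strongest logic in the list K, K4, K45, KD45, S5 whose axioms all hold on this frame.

KD45

Transitive (axiom 4): yes — every two-step R-path is closed by a direct edge.
Euclidean (axiom 5): yes — any two successors of a common world are R-related.
Serial (axiom D): yes — every world has a successor (e.g. 0 R 0).
Reflexive (axiom T): no — 3 is not related to itself.
So F validates K, K4, K45, KD45; S5 would additionally require R to be reflexive. The strongest is KD45.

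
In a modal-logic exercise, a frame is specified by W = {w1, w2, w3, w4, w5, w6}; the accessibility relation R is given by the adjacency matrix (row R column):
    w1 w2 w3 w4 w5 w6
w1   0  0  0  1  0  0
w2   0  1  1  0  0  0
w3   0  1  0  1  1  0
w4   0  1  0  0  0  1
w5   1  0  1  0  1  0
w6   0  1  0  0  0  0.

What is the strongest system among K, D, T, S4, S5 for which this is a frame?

D

Serial (axiom D): yes — every world has a successor (e.g. w1 R w4).
Reflexive (axiom T): no — w1 is not related to itself.
Transitive (axiom 4): no — w1 R w4 and w4 R w2, but not w1 R w2.
Euclidean (axiom 5): no — w3 R w2 and w3 R w4, but not w2 R w4.
So F validates K, D; T would additionally require R to be reflexive. The strongest is D.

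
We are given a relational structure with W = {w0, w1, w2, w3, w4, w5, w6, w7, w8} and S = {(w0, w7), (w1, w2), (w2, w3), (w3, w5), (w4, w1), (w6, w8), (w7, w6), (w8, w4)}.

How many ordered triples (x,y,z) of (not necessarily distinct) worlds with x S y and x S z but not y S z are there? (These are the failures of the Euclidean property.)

8

Enumerating: (w0,w7,w7), (w1,w2,w2), (w2,w3,w3), (w3,w5,w5), (w4,w1,w1), (w6,w8,w8), (w7,w6,w6), (w8,w4,w4).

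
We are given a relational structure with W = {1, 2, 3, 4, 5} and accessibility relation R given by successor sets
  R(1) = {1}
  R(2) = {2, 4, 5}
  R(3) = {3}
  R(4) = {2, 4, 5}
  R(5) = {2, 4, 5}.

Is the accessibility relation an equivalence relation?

Reflexive: yes — every world is R-related to itself.
Symmetric: yes — every pair in R has its reverse in R.
Transitive: yes — every two-step R-path is closed by a direct edge.
So R is an equivalence relation.

Yes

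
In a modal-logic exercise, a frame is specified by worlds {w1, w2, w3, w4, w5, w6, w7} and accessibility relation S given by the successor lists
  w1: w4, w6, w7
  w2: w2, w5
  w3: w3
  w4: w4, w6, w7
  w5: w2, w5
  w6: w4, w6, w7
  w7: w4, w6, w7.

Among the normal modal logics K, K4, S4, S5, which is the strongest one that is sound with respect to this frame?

K4

Transitive (axiom 4): yes — every two-step S-path is closed by a direct edge.
Reflexive (axiom T): no — w1 is not related to itself.
Euclidean (axiom 5): yes — any two successors of a common world are S-related.
So F validates K, K4; S4 would additionally require S to be reflexive. The strongest is K4.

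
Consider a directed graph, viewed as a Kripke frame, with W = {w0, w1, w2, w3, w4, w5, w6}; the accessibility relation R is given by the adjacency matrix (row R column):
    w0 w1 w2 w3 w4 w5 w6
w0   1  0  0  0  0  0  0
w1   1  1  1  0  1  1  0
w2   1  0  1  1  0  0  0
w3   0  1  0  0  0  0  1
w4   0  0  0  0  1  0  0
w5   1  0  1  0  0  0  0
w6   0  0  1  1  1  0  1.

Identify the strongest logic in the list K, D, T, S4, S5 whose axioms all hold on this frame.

D

Serial (axiom D): yes — every world has a successor (e.g. w0 R w0).
Reflexive (axiom T): no — w3 is not related to itself.
Transitive (axiom 4): no — w1 R w2 and w2 R w3, but not w1 R w3.
Euclidean (axiom 5): no — w1 R w0 and w1 R w2, but not w0 R w2.
So F validates K, D; T would additionally require R to be reflexive. The strongest is D.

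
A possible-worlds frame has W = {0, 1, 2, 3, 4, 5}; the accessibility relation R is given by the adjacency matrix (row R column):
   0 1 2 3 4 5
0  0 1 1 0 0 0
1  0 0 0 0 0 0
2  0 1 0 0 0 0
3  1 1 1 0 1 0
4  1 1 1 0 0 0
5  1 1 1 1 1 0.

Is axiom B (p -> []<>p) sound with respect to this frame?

No

The schema B characterises exactly the symmetric frames.
Symmetric: no — 0 R 1 but not 1 R 0.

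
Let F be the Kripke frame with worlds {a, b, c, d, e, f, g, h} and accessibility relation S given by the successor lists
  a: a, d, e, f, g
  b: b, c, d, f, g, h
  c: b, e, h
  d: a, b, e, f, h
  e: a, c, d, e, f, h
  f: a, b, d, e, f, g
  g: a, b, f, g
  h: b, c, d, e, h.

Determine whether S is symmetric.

Symmetric: yes — every pair in S has its reverse in S.

Yes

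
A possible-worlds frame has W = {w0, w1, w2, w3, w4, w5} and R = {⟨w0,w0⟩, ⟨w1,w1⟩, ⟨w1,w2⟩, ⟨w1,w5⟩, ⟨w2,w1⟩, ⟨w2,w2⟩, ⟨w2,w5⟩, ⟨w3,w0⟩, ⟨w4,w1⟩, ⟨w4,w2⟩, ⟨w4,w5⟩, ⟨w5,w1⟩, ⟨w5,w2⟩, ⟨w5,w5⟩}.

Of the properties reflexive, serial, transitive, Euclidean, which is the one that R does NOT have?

reflexive

Reflexive: no — w3 is not related to itself.
Serial: yes — every world has a successor (e.g. w0 R w0).
Transitive: yes — every two-step R-path is closed by a direct edge.
Euclidean: yes — any two successors of a common world are R-related.
Only reflexive fails.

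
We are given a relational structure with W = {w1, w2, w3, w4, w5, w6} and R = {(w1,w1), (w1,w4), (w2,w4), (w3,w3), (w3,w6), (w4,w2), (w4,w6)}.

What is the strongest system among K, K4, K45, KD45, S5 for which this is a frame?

K

Transitive (axiom 4): no — w1 R w4 and w4 R w2, but not w1 R w2.
Euclidean (axiom 5): no — w4 R w2 and w4 R w6, but not w2 R w6.
Serial (axiom D): no — w5 has no R-successor.
Reflexive (axiom T): no — w2 is not related to itself.
So F validates K; K4 would additionally require R to be transitive. The strongest is K.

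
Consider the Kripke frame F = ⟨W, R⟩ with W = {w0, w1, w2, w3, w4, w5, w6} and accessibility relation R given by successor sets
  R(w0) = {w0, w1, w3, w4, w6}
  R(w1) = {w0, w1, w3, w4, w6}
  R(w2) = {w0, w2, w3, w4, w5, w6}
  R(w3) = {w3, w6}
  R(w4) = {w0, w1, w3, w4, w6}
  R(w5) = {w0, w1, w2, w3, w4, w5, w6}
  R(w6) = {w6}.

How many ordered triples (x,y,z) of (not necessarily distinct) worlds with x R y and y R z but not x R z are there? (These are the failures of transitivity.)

3

Enumerating: (w2,w0,w1), (w2,w4,w1), (w2,w5,w1).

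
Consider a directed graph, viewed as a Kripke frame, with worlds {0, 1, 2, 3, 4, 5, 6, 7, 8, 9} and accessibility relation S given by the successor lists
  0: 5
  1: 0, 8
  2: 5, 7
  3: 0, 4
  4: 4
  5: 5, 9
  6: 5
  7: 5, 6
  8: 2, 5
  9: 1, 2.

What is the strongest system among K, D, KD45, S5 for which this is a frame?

Serial (axiom D): yes — every world has a successor (e.g. 0 S 5).
Euclidean (axiom 5): no — 1 S 0 and 1 S 8, but not 0 S 8.
Transitive (axiom 4): no — 0 S 5 and 5 S 9, but not 0 S 9.
Reflexive (axiom T): no — 0 is not related to itself.
So F validates K, D; KD45 would additionally require S to be Euclidean and transitive. The strongest is D.

D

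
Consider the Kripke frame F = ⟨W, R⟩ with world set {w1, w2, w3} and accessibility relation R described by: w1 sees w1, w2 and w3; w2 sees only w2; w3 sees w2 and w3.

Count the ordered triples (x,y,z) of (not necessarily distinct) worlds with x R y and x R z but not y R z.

4

Enumerating: (w1,w2,w1), (w1,w2,w3), (w1,w3,w1), (w3,w2,w3).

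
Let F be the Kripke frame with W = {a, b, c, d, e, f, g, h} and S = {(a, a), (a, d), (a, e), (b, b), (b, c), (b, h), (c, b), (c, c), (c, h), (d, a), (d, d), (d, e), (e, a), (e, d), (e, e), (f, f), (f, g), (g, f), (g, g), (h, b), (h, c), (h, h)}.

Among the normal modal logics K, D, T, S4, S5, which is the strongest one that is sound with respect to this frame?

Serial (axiom D): yes — every world has a successor (e.g. a S a).
Reflexive (axiom T): yes — every world is S-related to itself.
Transitive (axiom 4): yes — every two-step S-path is closed by a direct edge.
Euclidean (axiom 5): yes — any two successors of a common world are S-related.
So F validates K, D, T, S4, S5. The strongest is S5.

S5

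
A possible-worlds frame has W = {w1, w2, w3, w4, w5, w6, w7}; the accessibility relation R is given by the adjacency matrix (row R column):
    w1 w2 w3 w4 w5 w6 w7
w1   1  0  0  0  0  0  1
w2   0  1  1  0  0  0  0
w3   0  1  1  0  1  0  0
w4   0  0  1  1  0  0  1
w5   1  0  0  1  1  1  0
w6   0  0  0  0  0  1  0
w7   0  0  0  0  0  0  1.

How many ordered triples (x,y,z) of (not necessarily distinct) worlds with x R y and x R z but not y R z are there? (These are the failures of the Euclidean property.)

17

Enumerating: (w1,w7,w1), (w3,w2,w5), (w3,w5,w2), (w3,w5,w3), (w4,w3,w4), (w4,w3,w7), (w4,w7,w3), (w4,w7,w4), (w5,w1,w4), (w5,w1,w5), (w5,w1,w6), (w5,w4,w1), (w5,w4,w5), (w5,w4,w6), (w5,w6,w1), (w5,w6,w4), (w5,w6,w5).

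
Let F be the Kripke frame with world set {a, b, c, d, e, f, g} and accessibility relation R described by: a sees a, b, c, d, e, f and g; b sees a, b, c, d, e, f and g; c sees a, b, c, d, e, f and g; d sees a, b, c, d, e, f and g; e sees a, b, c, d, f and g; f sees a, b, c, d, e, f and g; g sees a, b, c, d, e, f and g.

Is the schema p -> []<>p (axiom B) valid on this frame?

Yes

By correspondence theory, B is valid on a frame iff R is symmetric.
Symmetric: yes — every pair in R has its reverse in R.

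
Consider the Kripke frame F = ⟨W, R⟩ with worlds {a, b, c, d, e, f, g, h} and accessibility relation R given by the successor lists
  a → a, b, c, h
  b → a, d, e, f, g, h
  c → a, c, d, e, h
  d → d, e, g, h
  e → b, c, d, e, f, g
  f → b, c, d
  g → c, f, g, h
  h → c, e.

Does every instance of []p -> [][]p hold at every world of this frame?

Axiom 4 corresponds to the accessibility relation being transitive.
Transitive: no — a R b and b R d, but not a R d.

No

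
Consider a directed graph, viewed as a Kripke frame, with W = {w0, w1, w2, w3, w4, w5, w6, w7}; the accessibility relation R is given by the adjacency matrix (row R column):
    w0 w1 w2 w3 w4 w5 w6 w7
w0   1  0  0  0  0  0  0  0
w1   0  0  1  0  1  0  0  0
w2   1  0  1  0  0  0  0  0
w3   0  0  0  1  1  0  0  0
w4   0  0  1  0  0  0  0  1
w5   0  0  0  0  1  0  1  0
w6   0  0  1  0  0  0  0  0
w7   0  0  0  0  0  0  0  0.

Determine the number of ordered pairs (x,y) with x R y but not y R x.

Enumerating: (w1,w2), (w1,w4), (w2,w0), (w3,w4), (w4,w2), (w4,w7), (w5,w4), (w5,w6), (w6,w2).

9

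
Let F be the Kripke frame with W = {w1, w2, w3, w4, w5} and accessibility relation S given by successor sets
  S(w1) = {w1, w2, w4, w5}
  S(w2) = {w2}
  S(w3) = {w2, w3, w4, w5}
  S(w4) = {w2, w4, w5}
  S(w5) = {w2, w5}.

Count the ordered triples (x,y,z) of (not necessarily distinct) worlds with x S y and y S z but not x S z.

S is transitive; there are no such tuples.

0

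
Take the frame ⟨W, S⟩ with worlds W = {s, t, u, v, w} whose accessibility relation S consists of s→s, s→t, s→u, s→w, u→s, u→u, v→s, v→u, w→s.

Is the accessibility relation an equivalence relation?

No

Reflexive: no — t is not related to itself.
Symmetric: no — s S t but not t S s.
Transitive: no — u S s and s S t, but not u S t.
So S is not an equivalence relation.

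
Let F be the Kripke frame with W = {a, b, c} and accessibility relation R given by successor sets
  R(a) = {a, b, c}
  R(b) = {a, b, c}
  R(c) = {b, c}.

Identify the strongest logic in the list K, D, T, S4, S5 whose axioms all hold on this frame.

Serial (axiom D): yes — every world has a successor (e.g. a R a).
Reflexive (axiom T): yes — every world is R-related to itself.
Transitive (axiom 4): no — c R b and b R a, but not c R a.
Euclidean (axiom 5): no — b R c and b R a, but not c R a.
So F validates K, D, T; S4 would additionally require R to be transitive. The strongest is T.

T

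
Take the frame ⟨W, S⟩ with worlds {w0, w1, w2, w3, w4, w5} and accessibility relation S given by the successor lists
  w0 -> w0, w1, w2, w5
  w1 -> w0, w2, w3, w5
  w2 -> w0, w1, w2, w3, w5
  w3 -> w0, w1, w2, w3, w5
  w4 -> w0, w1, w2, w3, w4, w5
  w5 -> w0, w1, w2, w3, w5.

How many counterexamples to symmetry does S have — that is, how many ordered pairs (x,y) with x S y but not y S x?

6

Enumerating: (w3,w0), (w4,w0), (w4,w1), (w4,w2), (w4,w3), (w4,w5).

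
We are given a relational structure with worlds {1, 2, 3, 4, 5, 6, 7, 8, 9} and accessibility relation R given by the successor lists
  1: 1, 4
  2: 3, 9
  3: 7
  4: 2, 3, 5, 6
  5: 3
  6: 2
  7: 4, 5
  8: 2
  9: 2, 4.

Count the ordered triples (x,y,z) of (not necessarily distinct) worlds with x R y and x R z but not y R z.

29

Enumerating: (1,4,1), (1,4,4), (2,3,3), (2,3,9), (2,9,3), (2,9,9), (3,7,7), (4,2,2), (4,2,5), (4,2,6), (4,3,2), (4,3,3), … and 17 more.
Total: 29.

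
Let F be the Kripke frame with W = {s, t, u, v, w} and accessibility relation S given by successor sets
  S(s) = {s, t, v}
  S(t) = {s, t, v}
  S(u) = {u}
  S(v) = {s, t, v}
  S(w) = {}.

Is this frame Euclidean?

Yes

Euclidean: yes — any two successors of a common world are S-related.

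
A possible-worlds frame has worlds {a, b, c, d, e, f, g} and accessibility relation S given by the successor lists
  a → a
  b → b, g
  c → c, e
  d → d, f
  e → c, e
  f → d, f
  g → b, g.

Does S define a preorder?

Yes

Reflexive: yes — every world is S-related to itself.
Transitive: yes — every two-step S-path is closed by a direct edge.
So S is a preorder.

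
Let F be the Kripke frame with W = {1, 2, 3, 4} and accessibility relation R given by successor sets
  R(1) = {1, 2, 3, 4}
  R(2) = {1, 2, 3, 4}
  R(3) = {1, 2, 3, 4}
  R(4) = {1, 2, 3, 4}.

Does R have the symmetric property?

Symmetric: yes — every pair in R has its reverse in R.

Yes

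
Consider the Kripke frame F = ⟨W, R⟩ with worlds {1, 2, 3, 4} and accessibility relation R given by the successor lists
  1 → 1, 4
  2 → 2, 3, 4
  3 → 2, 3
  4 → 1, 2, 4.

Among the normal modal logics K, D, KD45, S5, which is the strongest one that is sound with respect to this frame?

D

Serial (axiom D): yes — every world has a successor (e.g. 1 R 1).
Euclidean (axiom 5): no — 2 R 3 and 2 R 4, but not 3 R 4.
Transitive (axiom 4): no — 1 R 4 and 4 R 2, but not 1 R 2.
Reflexive (axiom T): yes — every world is R-related to itself.
So F validates K, D; KD45 would additionally require R to be Euclidean and transitive. The strongest is D.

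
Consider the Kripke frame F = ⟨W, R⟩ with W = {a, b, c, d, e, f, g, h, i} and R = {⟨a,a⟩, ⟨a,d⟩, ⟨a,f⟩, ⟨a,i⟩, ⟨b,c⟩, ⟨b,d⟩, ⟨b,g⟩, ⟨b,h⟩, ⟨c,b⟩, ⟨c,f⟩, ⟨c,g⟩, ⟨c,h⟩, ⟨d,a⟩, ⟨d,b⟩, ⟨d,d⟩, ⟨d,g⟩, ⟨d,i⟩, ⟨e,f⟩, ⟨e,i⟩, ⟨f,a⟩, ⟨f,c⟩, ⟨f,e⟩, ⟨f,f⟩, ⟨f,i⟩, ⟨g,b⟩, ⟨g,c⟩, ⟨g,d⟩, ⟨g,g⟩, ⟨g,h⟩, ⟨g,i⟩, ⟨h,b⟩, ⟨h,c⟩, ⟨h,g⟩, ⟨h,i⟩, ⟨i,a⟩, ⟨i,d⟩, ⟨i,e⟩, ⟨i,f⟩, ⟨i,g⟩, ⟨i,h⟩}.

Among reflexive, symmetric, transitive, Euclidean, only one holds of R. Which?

Reflexive: no — b is not related to itself.
Symmetric: yes — every pair in R has its reverse in R.
Transitive: no — a R d and d R b, but not a R b.
Euclidean: no — a R d and a R f, but not d R f.
Only symmetric holds.

symmetric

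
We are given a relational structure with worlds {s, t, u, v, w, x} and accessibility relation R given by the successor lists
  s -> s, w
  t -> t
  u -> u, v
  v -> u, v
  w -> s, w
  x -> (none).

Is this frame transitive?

Transitive: yes — every two-step R-path is closed by a direct edge.

Yes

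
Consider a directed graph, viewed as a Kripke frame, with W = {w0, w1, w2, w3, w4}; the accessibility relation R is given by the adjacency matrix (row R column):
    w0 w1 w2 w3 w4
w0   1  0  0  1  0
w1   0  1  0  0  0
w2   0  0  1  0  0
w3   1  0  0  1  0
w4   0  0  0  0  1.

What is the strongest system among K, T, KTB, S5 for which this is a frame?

Reflexive (axiom T): yes — every world is R-related to itself.
Symmetric (axiom B): yes — every pair in R has its reverse in R.
Euclidean (axiom 5): yes — any two successors of a common world are R-related.
So F validates K, T, KTB, S5. The strongest is S5.

S5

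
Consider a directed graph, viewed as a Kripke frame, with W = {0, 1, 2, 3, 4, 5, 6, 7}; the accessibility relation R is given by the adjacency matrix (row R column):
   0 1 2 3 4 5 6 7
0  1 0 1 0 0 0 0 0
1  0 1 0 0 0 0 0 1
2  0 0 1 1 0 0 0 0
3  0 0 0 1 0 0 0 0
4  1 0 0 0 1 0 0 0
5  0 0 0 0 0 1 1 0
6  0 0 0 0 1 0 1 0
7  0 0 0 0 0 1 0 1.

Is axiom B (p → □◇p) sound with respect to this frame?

No

By correspondence theory, B is valid on a frame iff R is symmetric.
Symmetric: no — 0 R 2 but not 2 R 0.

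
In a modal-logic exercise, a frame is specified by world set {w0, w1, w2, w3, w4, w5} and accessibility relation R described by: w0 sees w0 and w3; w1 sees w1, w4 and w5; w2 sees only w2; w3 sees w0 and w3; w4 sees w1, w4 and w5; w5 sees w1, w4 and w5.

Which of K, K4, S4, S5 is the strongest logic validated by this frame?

S5

Transitive (axiom 4): yes — every two-step R-path is closed by a direct edge.
Reflexive (axiom T): yes — every world is R-related to itself.
Euclidean (axiom 5): yes — any two successors of a common world are R-related.
So F validates K, K4, S4, S5. The strongest is S5.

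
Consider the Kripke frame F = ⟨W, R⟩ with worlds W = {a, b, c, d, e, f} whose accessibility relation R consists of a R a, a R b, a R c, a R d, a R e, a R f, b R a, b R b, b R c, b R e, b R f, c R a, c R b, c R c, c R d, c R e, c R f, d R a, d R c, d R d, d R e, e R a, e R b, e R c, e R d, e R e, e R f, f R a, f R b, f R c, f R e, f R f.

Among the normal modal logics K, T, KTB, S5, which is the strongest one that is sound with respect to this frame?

Reflexive (axiom T): yes — every world is R-related to itself.
Symmetric (axiom B): yes — every pair in R has its reverse in R.
Euclidean (axiom 5): no — a R b and a R d, but not b R d.
So F validates K, T, KTB; S5 would additionally require R to be Euclidean. The strongest is KTB.

KTB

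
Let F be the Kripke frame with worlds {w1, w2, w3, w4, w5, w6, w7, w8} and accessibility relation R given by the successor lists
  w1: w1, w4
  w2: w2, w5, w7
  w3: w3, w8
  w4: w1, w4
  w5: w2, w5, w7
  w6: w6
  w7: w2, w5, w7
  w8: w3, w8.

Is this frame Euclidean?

Yes

Euclidean: yes — any two successors of a common world are R-related.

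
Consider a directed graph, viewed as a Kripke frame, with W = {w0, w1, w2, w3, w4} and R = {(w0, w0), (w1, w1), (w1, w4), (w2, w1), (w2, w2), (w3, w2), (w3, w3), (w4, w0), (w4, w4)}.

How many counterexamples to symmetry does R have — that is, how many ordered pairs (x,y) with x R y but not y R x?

Enumerating: (w1,w4), (w2,w1), (w3,w2), (w4,w0).

4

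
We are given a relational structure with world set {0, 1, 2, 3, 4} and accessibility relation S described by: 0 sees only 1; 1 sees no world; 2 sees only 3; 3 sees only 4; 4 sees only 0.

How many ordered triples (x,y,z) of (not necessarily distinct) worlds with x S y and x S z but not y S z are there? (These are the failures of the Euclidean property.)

Enumerating: (0,1,1), (2,3,3), (3,4,4), (4,0,0).

4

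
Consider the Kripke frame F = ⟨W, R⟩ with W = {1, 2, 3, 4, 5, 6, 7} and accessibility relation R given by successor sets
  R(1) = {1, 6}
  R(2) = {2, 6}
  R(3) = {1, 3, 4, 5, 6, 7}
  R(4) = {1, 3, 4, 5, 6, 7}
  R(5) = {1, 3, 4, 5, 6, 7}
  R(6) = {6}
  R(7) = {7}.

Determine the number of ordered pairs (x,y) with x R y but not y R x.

11

Enumerating: (1,6), (2,6), (3,1), (3,6), (3,7), (4,1), (4,6), (4,7), (5,1), (5,6), (5,7).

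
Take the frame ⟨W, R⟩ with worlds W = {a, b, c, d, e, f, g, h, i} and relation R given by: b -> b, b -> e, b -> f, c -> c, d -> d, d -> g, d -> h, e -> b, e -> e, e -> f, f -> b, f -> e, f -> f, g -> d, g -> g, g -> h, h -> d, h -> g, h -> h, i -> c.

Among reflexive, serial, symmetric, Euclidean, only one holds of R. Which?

Reflexive: no — a is not related to itself.
Serial: no — a has no R-successor.
Symmetric: no — i R c but not c R i.
Euclidean: yes — any two successors of a common world are R-related.
Only Euclidean holds.

Euclidean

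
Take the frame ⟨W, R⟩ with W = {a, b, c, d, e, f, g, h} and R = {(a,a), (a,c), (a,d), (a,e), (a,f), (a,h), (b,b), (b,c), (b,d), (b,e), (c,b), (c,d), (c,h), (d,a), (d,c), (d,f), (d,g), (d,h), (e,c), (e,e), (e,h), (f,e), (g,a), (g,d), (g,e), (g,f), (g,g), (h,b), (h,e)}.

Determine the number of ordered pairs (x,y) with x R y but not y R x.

Enumerating: (a,c), (a,e), (a,f), (a,h), (b,d), (b,e), (c,h), (d,f), (d,h), (e,c), (f,e), (g,a), (g,e), (g,f), (h,b).

15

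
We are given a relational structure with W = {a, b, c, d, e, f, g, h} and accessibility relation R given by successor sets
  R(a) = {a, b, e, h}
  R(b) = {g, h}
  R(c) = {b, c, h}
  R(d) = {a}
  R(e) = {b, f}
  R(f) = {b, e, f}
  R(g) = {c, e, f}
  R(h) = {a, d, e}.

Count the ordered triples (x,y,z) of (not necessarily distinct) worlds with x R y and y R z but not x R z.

Enumerating: (a,b,g), (a,e,f), (a,h,d), (b,g,c), (b,g,e), (b,g,f), (b,h,a), (b,h,d), (b,h,e), (c,b,g), (c,h,a), (c,h,d), … and 17 more.
Total: 29.

29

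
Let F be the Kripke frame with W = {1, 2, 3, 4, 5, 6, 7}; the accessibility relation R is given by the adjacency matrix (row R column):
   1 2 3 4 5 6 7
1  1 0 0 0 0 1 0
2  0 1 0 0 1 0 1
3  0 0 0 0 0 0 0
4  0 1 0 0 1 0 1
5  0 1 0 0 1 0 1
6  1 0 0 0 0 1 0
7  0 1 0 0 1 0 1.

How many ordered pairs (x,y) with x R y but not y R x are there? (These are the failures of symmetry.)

3

Enumerating: (4,2), (4,5), (4,7).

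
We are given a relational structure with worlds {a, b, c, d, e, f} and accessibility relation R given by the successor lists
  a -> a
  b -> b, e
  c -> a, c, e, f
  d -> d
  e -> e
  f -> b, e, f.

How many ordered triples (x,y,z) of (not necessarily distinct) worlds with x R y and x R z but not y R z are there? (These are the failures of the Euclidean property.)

Enumerating: (b,e,b), (c,a,c), (c,a,e), (c,a,f), (c,e,a), (c,e,c), (c,e,f), (c,f,a), (c,f,c), (f,b,f), (f,e,b), (f,e,f).

12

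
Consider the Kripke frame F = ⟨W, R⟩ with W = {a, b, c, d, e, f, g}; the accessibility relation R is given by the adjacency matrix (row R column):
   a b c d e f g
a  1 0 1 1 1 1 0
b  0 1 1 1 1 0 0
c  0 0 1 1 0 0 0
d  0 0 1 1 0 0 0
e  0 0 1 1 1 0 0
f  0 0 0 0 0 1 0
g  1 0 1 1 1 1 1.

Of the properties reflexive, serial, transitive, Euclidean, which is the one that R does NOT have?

Reflexive: yes — every world is R-related to itself.
Serial: yes — every world has a successor (e.g. a R a).
Transitive: yes — every two-step R-path is closed by a direct edge.
Euclidean: no — a R c and a R e, but not c R e.
Only Euclidean fails.

Euclidean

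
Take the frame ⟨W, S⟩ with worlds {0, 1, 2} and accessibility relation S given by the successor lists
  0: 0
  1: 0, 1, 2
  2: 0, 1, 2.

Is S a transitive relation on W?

Yes

Transitive: yes — every two-step S-path is closed by a direct edge.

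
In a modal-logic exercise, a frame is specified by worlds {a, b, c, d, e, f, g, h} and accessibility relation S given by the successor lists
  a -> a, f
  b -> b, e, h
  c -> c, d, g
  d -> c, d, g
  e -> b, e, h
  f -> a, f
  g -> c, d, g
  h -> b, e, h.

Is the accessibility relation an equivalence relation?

Yes

Reflexive: yes — every world is S-related to itself.
Symmetric: yes — every pair in S has its reverse in S.
Transitive: yes — every two-step S-path is closed by a direct edge.
So S is an equivalence relation.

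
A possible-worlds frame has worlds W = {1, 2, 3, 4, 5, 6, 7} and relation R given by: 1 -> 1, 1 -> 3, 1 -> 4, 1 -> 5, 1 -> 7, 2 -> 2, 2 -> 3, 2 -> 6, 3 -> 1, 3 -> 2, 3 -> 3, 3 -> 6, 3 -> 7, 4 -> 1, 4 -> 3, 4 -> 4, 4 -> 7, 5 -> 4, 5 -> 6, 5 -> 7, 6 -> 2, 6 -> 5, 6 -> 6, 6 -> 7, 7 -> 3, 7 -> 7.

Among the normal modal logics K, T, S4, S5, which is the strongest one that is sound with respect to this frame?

Reflexive (axiom T): no — 5 is not related to itself.
Transitive (axiom 4): no — 1 R 3 and 3 R 2, but not 1 R 2.
Euclidean (axiom 5): no — 1 R 3 and 1 R 4, but not 3 R 4.
So F validates K; T would additionally require R to be reflexive. The strongest is K.

K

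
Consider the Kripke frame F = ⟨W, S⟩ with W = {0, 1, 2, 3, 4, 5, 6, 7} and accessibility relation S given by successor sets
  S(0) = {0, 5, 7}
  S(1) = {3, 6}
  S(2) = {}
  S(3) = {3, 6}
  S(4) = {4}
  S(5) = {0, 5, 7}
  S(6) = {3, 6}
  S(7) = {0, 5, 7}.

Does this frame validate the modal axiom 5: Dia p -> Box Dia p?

By correspondence theory, 5 is valid on a frame iff S is Euclidean.
Euclidean: yes — any two successors of a common world are S-related.

Yes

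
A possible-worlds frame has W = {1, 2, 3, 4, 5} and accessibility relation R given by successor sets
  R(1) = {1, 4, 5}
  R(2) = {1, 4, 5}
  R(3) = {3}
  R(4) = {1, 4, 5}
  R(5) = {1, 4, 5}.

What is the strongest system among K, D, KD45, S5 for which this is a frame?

Serial (axiom D): yes — every world has a successor (e.g. 1 R 1).
Euclidean (axiom 5): yes — any two successors of a common world are R-related.
Transitive (axiom 4): yes — every two-step R-path is closed by a direct edge.
Reflexive (axiom T): no — 2 is not related to itself.
So F validates K, D, KD45; S5 would additionally require R to be reflexive. The strongest is KD45.

KD45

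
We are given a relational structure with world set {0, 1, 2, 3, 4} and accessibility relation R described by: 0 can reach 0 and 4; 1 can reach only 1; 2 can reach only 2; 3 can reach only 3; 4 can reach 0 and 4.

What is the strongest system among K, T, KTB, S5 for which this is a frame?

Reflexive (axiom T): yes — every world is R-related to itself.
Symmetric (axiom B): yes — every pair in R has its reverse in R.
Euclidean (axiom 5): yes — any two successors of a common world are R-related.
So F validates K, T, KTB, S5. The strongest is S5.

S5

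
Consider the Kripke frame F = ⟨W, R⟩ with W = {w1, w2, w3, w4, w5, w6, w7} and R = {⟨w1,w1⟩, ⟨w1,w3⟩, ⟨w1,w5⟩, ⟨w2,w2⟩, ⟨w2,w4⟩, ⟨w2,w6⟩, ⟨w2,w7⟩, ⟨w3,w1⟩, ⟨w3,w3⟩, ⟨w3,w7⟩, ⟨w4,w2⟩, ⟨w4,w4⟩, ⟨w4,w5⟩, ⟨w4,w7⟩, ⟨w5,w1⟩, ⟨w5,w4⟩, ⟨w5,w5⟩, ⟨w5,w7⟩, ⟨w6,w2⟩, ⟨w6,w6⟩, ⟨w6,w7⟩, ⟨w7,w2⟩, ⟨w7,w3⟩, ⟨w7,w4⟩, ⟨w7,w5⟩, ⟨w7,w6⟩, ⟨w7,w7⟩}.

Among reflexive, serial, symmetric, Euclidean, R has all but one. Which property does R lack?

Euclidean

Reflexive: yes — every world is R-related to itself.
Serial: yes — every world has a successor (e.g. w1 R w1).
Symmetric: yes — every pair in R has its reverse in R.
Euclidean: no — w1 R w3 and w1 R w5, but not w3 R w5.
Only Euclidean fails.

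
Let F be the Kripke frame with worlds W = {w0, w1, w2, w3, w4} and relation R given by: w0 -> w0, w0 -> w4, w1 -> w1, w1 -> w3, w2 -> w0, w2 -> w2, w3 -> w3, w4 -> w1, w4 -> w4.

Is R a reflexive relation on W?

Yes

Reflexive: yes — every world is R-related to itself.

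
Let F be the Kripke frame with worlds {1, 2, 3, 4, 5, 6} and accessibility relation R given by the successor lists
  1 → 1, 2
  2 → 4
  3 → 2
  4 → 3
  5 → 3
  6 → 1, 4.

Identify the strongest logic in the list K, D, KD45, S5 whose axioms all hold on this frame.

Serial (axiom D): yes — every world has a successor (e.g. 1 R 1).
Euclidean (axiom 5): no — 6 R 1 and 6 R 4, but not 1 R 4.
Transitive (axiom 4): no — 1 R 2 and 2 R 4, but not 1 R 4.
Reflexive (axiom T): no — 2 is not related to itself.
So F validates K, D; KD45 would additionally require R to be Euclidean and transitive. The strongest is D.

D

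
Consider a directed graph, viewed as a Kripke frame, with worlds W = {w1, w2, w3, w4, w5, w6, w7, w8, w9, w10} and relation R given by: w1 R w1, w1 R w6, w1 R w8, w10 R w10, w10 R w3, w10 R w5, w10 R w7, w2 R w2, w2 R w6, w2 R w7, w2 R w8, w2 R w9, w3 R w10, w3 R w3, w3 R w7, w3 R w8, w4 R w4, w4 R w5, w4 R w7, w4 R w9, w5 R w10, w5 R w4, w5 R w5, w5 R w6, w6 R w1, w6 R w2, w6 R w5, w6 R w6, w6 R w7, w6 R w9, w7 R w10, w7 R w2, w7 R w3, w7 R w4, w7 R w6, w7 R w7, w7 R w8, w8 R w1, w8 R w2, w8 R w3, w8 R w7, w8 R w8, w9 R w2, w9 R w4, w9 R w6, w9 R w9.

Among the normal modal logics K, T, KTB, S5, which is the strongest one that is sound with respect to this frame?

KTB

Reflexive (axiom T): yes — every world is R-related to itself.
Symmetric (axiom B): yes — every pair in R has its reverse in R.
Euclidean (axiom 5): no — w1 R w6 and w1 R w8, but not w6 R w8.
So F validates K, T, KTB; S5 would additionally require R to be Euclidean. The strongest is KTB.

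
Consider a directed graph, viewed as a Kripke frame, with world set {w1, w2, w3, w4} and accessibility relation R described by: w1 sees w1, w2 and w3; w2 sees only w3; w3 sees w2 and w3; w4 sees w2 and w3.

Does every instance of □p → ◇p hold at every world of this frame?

Yes

The schema D characterises exactly the serial frames.
Serial: yes — every world has a successor (e.g. w1 R w1).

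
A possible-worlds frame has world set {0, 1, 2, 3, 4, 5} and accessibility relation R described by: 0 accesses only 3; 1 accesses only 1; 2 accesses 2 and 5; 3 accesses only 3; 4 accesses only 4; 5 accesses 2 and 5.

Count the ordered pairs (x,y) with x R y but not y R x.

1

Enumerating: (0,3).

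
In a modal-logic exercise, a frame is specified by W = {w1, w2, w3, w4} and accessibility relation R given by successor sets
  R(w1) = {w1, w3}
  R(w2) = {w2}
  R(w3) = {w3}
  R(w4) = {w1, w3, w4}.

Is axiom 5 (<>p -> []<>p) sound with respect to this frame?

No

By correspondence theory, 5 is valid on a frame iff R is Euclidean.
Euclidean: no — w4 R w3 and w4 R w1, but not w3 R w1.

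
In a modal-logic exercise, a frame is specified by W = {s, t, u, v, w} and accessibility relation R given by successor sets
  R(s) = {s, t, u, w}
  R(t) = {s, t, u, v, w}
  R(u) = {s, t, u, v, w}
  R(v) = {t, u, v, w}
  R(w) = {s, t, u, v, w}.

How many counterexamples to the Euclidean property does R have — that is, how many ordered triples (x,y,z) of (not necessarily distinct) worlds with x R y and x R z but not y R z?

Enumerating: (t,s,v), (t,v,s), (u,s,v), (u,v,s), (w,s,v), (w,v,s).

6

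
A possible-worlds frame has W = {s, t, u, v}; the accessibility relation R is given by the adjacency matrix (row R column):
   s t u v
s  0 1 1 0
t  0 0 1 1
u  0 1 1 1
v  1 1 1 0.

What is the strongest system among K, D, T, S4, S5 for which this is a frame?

D

Serial (axiom D): yes — every world has a successor (e.g. s R t).
Reflexive (axiom T): no — s is not related to itself.
Transitive (axiom 4): no — s R t and t R v, but not s R v.
Euclidean (axiom 5): no — v R t and v R s, but not t R s.
So F validates K, D; T would additionally require R to be reflexive. The strongest is D.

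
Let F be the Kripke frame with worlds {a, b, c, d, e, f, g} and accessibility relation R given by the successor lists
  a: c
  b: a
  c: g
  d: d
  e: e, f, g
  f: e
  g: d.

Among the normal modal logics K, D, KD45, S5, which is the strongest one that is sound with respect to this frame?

D

Serial (axiom D): yes — every world has a successor (e.g. a R c).
Euclidean (axiom 5): no — e R f and e R g, but not f R g.
Transitive (axiom 4): no — a R c and c R g, but not a R g.
Reflexive (axiom T): no — a is not related to itself.
So F validates K, D; KD45 would additionally require R to be Euclidean and transitive. The strongest is D.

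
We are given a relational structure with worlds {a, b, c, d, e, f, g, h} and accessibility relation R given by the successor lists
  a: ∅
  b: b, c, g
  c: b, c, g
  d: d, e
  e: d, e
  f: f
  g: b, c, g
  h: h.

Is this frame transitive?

Yes

Transitive: yes — every two-step R-path is closed by a direct edge.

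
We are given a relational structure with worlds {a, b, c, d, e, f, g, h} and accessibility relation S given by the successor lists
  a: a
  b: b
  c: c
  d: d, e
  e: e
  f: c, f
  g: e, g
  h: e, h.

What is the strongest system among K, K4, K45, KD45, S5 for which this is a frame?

K4

Transitive (axiom 4): yes — every two-step S-path is closed by a direct edge.
Euclidean (axiom 5): no — d S e and d S d, but not e S d.
Serial (axiom D): yes — every world has a successor (e.g. a S a).
Reflexive (axiom T): yes — every world is S-related to itself.
So F validates K, K4; K45 would additionally require S to be Euclidean. The strongest is K4.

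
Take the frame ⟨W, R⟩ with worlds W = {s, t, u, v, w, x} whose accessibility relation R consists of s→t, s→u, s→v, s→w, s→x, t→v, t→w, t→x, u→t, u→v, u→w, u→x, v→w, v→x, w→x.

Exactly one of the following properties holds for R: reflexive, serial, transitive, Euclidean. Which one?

transitive

Reflexive: no — s is not related to itself.
Serial: no — x has no R-successor.
Transitive: yes — every two-step R-path is closed by a direct edge.
Euclidean: no — s R t and s R u, but not t R u.
Only transitive holds.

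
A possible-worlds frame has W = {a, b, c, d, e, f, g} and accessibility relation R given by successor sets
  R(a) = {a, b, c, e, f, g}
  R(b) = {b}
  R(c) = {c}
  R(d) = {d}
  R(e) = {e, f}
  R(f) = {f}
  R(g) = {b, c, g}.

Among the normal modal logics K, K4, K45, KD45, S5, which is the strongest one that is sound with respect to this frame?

Transitive (axiom 4): yes — every two-step R-path is closed by a direct edge.
Euclidean (axiom 5): no — a R b and a R c, but not b R c.
Serial (axiom D): yes — every world has a successor (e.g. a R a).
Reflexive (axiom T): yes — every world is R-related to itself.
So F validates K, K4; K45 would additionally require R to be Euclidean. The strongest is K4.

K4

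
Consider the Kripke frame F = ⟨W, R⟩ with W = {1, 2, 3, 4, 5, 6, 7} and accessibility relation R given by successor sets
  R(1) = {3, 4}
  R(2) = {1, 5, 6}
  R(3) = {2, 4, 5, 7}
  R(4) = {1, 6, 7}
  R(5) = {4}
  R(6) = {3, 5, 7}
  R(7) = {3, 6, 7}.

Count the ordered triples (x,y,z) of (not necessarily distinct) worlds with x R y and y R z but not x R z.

Enumerating: (1,3,2), (1,3,5), (1,3,7), (1,4,1), (1,4,6), (1,4,7), (2,1,3), (2,1,4), (2,5,4), (2,6,3), (2,6,7), (3,2,1), … and 21 more.
Total: 33.

33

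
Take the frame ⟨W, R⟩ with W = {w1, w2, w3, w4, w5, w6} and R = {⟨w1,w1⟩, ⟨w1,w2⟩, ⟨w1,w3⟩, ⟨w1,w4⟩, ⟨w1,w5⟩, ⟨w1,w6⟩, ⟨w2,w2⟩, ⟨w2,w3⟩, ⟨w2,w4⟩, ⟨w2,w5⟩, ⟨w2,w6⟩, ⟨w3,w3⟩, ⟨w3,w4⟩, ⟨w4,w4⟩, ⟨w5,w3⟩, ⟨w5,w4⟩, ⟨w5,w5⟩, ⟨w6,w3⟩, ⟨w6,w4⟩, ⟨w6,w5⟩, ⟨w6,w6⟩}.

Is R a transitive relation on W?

Yes

Transitive: yes — every two-step R-path is closed by a direct edge.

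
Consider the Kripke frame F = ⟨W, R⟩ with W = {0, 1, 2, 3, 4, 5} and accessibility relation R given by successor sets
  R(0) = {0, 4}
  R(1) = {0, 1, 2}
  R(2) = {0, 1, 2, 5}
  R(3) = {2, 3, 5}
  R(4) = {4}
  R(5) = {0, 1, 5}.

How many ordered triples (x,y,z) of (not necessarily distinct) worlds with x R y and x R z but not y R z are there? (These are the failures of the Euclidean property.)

14

Enumerating: (0,4,0), (1,0,1), (1,0,2), (2,0,1), (2,0,2), (2,0,5), (2,1,5), (2,5,2), (3,2,3), (3,5,2), (3,5,3), (5,0,1), (5,0,5), (5,1,5).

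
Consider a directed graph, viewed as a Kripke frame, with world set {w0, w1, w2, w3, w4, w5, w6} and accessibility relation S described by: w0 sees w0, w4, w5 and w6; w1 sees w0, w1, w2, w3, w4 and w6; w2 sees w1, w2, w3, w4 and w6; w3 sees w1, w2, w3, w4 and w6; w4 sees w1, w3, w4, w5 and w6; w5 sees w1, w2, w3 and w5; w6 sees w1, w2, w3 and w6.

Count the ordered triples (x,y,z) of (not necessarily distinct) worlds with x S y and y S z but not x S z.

Enumerating: (w0,w4,w1), (w0,w4,w3), (w0,w5,w1), (w0,w5,w2), (w0,w5,w3), (w0,w6,w1), (w0,w6,w2), (w0,w6,w3), (w1,w0,w5), (w1,w4,w5), (w2,w1,w0), (w2,w4,w5), … and 18 more.
Total: 30.

30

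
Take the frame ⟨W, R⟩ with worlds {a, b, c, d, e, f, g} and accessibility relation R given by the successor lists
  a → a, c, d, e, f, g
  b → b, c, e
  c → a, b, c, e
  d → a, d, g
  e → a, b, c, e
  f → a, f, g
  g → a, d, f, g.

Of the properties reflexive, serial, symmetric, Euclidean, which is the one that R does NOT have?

Reflexive: yes — every world is R-related to itself.
Serial: yes — every world has a successor (e.g. a R a).
Symmetric: yes — every pair in R has its reverse in R.
Euclidean: no — a R c and a R d, but not c R d.
Only Euclidean fails.

Euclidean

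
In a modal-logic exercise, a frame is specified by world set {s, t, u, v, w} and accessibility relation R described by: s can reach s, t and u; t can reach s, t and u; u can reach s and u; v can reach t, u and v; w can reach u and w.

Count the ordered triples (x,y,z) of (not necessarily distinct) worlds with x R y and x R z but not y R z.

Enumerating: (s,u,t), (t,u,t), (v,t,v), (v,u,t), (v,u,v), (w,u,w).

6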